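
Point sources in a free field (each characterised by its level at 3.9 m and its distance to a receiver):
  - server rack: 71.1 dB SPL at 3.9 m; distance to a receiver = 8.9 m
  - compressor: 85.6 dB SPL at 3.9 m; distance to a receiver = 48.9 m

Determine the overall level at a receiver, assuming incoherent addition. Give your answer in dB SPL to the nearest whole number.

67 dB SPL

First find each source's level at the receiver (point-source: −20·log₁₀(r/r_ref)), then combine on an intensity basis.
server rack: 71.1 − 20·log₁₀(8.9/3.9) = 71.1 − 7.17 = 63.93 dB SPL.
compressor: 85.6 − 20·log₁₀(48.9/3.9) = 85.6 − 21.96 = 63.64 dB SPL.
Σ 10^(L/10) = 4.783e+06 → L_total = 10·log₁₀(4.783e+06) = 66.80 dB SPL.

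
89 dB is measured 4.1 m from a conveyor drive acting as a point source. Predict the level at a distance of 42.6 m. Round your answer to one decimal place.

Spherical spreading from a point source gives a 20·log₁₀(r₂/r₁) drop.
L₂ = 89 − 20·log₁₀(42.6/4.1) = 89 − 20.333 = 68.67 dB.

68.7 dB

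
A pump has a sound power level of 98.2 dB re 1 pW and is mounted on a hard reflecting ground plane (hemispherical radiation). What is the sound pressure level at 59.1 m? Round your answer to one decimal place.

54.8 dB

The power spreads over a hemisphere of area 2π·r², so L_p = L_w − 10·log₁₀(2π·r²).
2π·r² = 2.195e+04 m², 10·log₁₀ of that is 43.414 dB.
L_p = 98.2 − 43.414 = 54.79 dB.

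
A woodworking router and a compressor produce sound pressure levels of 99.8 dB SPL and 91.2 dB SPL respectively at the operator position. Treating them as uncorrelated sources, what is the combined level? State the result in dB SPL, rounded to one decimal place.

For uncorrelated sources the intensities add, so convert each level to linear form, sum, and take 10·log₁₀ of the total.
Σ 10^(L/10) = 10^(99.8/10) + 10^(91.2/10) = 1.087e+10.
L_total = 10·log₁₀(1.087e+10) = 100.36 dB SPL.

100.4 dB SPL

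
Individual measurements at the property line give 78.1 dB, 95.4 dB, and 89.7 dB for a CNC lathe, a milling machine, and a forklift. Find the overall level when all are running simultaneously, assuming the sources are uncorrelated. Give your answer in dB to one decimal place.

96.5 dB

For uncorrelated sources the intensities add, so convert each level to linear form, sum, and take 10·log₁₀ of the total.
Σ 10^(L/10) = 10^(78.1/10) + 10^(95.4/10) + 10^(89.7/10) = 4.465e+09.
L_total = 10·log₁₀(4.465e+09) = 96.50 dB.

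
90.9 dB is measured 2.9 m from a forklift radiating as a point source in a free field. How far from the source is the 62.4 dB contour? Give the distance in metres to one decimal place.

77.2 m

Point-source spreading drops the level by 20·log₁₀(r₂/r₁); inverting, r₂/r₁ = 10^(ΔL/20).
r₂ = 2.9·10^((90.9−62.4)/20) = 2.9·10^(28.5/20) = 77.16 m.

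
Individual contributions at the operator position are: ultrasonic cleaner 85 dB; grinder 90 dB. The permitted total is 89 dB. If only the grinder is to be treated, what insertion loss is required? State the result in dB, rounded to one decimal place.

Fixed contribution from the other source: Σ 10^(L/10) = 10^(85/10) = 3.162e+08 (85.00 dB).
To meet 89 dB overall, the treated grinder may contribute at most 10^(89/10) − 3.162e+08 = 4.781e+08, i.e. 86.80 dB.
Required insertion loss = 90 − 86.80 = 3.20 dB.

3.2 dB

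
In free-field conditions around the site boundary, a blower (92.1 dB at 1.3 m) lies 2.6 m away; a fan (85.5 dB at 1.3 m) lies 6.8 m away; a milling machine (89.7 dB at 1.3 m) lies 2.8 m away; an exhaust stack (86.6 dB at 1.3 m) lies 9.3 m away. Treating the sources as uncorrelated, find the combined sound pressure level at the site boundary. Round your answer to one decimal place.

88.0 dB

Apply inverse-square spreading to bring every level to the receiver, then sum 10^(L/10).
blower: 92.1 − 20·log₁₀(2.6/1.3) = 92.1 − 6.02 = 86.08 dB.
fan: 85.5 − 20·log₁₀(6.8/1.3) = 85.5 − 14.37 = 71.13 dB.
milling machine: 89.7 − 20·log₁₀(2.8/1.3) = 89.7 − 6.66 = 83.04 dB.
exhaust stack: 86.6 − 20·log₁₀(9.3/1.3) = 86.6 − 17.09 = 69.51 dB.
Σ 10^(L/10) = 6.285e+08 → L_total = 10·log₁₀(6.285e+08) = 87.98 dB.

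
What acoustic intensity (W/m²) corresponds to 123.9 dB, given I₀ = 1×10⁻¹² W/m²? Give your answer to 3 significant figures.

2.45 W/m²

I = I₀·10^(L/10) = 10⁻¹² × 10^(123.9/10) = 10^(0.390).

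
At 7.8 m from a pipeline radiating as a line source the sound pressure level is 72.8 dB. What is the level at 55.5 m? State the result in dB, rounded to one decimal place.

64.3 dB

For a line source, L₂ = L₁ − 10·log₁₀(r₂/r₁).
L₂ = 72.8 − 10·log₁₀(55.5/7.8) = 72.8 − 8.522 = 64.28 dB.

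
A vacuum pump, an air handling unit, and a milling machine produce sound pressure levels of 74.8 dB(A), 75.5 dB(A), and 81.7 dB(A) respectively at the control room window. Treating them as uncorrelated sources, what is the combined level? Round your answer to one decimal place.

For uncorrelated sources the intensities add, so convert each level to linear form, sum, and take 10·log₁₀ of the total.
Σ 10^(L/10) = 10^(74.8/10) + 10^(75.5/10) + 10^(81.7/10) = 2.136e+08.
L_total = 10·log₁₀(2.136e+08) = 83.30 dB(A).

83.3 dB(A)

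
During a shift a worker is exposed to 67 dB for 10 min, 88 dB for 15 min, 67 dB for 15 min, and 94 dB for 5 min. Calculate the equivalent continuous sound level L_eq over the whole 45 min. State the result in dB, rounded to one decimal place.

Weight each interval's intensity by its duration and average over T = 45 min:
Σ tᵢ·10^(Lᵢ/10) = 10·10^(67/10) + 15·10^(88/10) + 15·10^(67/10) + 5·10^(94/10) = 2.215e+10.
L_eq = 10·log₁₀(2.215e+10/45) = 86.92 dB.

86.9 dB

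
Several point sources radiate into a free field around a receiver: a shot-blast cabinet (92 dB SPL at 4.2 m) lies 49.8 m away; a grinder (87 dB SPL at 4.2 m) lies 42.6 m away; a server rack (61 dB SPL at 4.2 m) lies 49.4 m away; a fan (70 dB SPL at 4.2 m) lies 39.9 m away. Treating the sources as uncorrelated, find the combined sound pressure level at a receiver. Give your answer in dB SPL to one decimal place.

Apply inverse-square spreading to bring every level to the receiver, then sum 10^(L/10).
shot-blast cabinet: 92 − 20·log₁₀(49.8/4.2) = 92 − 21.48 = 70.52 dB SPL.
grinder: 87 − 20·log₁₀(42.6/4.2) = 87 − 20.12 = 66.88 dB SPL.
server rack: 61 − 20·log₁₀(49.4/4.2) = 61 − 21.41 = 39.59 dB SPL.
fan: 70 − 20·log₁₀(39.9/4.2) = 70 − 19.55 = 50.45 dB SPL.
Σ 10^(L/10) = 1.626e+07 → L_total = 10·log₁₀(1.626e+07) = 72.11 dB SPL.

72.1 dB SPL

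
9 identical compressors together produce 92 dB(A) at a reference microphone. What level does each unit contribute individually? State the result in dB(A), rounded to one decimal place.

82.5 dB(A)

For N identical incoherent sources L_total = L₁ + 10·log₁₀ N, so L₁ = 92 − 10·log₁₀(9) = 92 − 9.542.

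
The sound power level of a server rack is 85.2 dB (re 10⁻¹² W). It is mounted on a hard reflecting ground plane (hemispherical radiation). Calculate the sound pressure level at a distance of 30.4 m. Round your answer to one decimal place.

L_p = L_w − 10·log₁₀(2π·r²) with r = 30.4 m.
2π·r² = 5807 m², 10·log₁₀ of that is 37.639 dB.
L_p = 85.2 − 37.639 = 47.56 dB.

47.6 dB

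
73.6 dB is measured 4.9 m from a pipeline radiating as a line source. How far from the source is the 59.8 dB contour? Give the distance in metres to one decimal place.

Line-source spreading drops the level by 10·log₁₀(r₂/r₁); inverting, r₂/r₁ = 10^(ΔL/10).
r₂ = 4.9·10^((73.6−59.8)/10) = 4.9·10^(13.8/10) = 117.54 m.

117.5 m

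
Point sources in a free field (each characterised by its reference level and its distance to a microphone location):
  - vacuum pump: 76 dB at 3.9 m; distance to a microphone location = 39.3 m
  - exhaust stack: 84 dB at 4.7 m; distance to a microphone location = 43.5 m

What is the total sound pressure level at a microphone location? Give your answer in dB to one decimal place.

65.2 dB

Propagate each source to the receiver with L = L_ref − 20·log₁₀(r/r_ref), then add intensities.
vacuum pump: 76 − 20·log₁₀(39.3/3.9) = 76 − 20.07 = 55.93 dB.
exhaust stack: 84 − 20·log₁₀(43.5/4.7) = 84 − 19.33 = 64.67 dB.
Σ 10^(L/10) = 3.324e+06 → L_total = 10·log₁₀(3.324e+06) = 65.22 dB.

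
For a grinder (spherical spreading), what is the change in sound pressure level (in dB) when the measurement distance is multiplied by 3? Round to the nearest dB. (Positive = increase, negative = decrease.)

-10 dB

With spherical spreading the level changes by −20·log₁₀(r₂/r₁).
ΔL = −20·log₁₀(3) = -9.54 dB.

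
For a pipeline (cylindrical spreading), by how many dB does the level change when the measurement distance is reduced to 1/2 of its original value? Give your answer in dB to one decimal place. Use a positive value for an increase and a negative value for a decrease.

+3.0 dB

With cylindrical spreading the level changes by −10·log₁₀(r₂/r₁).
ΔL = −10·log₁₀(0.5) = +3.01 dB.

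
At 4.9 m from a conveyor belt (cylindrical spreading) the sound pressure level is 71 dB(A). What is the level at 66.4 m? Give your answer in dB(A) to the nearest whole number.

Line-source attenuation: ΔL = 10·log₁₀(r₂/r₁) = 10·log₁₀(66.4/4.9) = 11.320 dB.
L₂ = 71 − 10·log₁₀(66.4/4.9) = 71 − 11.320 = 59.68 dB(A).

60 dB(A)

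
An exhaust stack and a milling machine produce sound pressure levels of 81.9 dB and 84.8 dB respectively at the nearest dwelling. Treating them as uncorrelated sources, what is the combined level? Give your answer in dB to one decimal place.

86.6 dB

Incoherent sources combine by intensity addition: L_total = 10·log₁₀(Σ 10^(L_i/10)).
Σ 10^(L/10) = 10^(81.9/10) + 10^(84.8/10) = 4.569e+08.
L_total = 10·log₁₀(4.569e+08) = 86.60 dB.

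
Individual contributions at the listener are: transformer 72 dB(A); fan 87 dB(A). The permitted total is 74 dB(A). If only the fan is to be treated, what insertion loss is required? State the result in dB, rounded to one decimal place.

17.3 dB

Everything except the fan sums to 10^(72/10) = 1.585e+07 in linear terms, 72.00 dB(A).
The limit corresponds to 10^(74/10) = 2.512e+07; subtracting the fixed part leaves 9.270e+06 for the fan, i.e. 69.67 dB(A).
Required insertion loss = 87 − 69.67 = 17.33 dB.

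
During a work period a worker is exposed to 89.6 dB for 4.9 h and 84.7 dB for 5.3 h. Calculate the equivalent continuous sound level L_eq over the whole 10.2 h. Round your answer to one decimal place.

87.7 dB

The energy average is taken in the linear domain: L_eq = 10·log₁₀[(Σ tᵢ·10^(Lᵢ/10))/T], T = 10.2 h.
Σ tᵢ·10^(Lᵢ/10) = 4.9·10^(89.6/10) + 5.3·10^(84.7/10) = 6.033e+09.
L_eq = 10·log₁₀(6.033e+09/10.2) = 87.72 dB.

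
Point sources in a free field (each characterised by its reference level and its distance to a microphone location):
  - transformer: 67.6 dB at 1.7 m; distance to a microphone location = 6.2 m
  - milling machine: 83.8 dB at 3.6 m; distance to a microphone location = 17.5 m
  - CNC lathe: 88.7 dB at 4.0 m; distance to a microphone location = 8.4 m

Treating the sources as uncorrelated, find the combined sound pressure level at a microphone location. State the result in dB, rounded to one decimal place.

82.5 dB

First find each source's level at the receiver (point-source: −20·log₁₀(r/r_ref)), then combine on an intensity basis.
transformer: 67.6 − 20·log₁₀(6.2/1.7) = 67.6 − 11.24 = 56.36 dB.
milling machine: 83.8 − 20·log₁₀(17.5/3.6) = 83.8 − 13.73 = 70.07 dB.
CNC lathe: 88.7 − 20·log₁₀(8.4/4.0) = 88.7 − 6.44 = 82.26 dB.
Σ 10^(L/10) = 1.787e+08 → L_total = 10·log₁₀(1.787e+08) = 82.52 dB.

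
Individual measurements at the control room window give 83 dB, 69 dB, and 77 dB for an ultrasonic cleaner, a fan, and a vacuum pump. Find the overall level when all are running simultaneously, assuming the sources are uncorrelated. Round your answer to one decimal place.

84.1 dB

Incoherent sources combine by intensity addition: L_total = 10·log₁₀(Σ 10^(L_i/10)).
Σ 10^(L/10) = 10^(83/10) + 10^(69/10) + 10^(77/10) = 2.576e+08.
L_total = 10·log₁₀(2.576e+08) = 84.11 dB.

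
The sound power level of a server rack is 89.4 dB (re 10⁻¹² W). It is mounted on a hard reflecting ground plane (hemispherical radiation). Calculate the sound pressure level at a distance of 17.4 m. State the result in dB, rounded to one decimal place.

56.6 dB

L_p = L_w − 10·log₁₀(2π·r²) with r = 17.4 m.
2π·r² = 1902 m², 10·log₁₀ of that is 32.793 dB.
L_p = 89.4 − 32.793 = 56.61 dB.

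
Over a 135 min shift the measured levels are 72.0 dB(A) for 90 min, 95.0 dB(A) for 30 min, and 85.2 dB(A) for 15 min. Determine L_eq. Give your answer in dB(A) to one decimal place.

88.8 dB(A)

L_eq = 10·log₁₀[(1/T)·Σ tᵢ·10^(Lᵢ/10)] with T = 135 min.
Σ tᵢ·10^(Lᵢ/10) = 90·10^(72.0/10) + 30·10^(95.0/10) + 15·10^(85.2/10) = 1.013e+11.
L_eq = 10·log₁₀(1.013e+11/135) = 88.75 dB(A).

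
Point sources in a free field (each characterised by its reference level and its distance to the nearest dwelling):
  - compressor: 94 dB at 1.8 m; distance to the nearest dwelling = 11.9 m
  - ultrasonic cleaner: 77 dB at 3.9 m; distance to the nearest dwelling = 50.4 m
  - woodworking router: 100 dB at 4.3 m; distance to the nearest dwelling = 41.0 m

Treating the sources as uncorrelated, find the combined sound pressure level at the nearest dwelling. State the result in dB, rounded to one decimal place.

Apply inverse-square spreading to bring every level to the receiver, then sum 10^(L/10).
compressor: 94 − 20·log₁₀(11.9/1.8) = 94 − 16.41 = 77.59 dB.
ultrasonic cleaner: 77 − 20·log₁₀(50.4/3.9) = 77 − 22.23 = 54.77 dB.
woodworking router: 100 − 20·log₁₀(41.0/4.3) = 100 − 19.59 = 80.41 dB.
Σ 10^(L/10) = 1.678e+08 → L_total = 10·log₁₀(1.678e+08) = 82.25 dB.

82.2 dB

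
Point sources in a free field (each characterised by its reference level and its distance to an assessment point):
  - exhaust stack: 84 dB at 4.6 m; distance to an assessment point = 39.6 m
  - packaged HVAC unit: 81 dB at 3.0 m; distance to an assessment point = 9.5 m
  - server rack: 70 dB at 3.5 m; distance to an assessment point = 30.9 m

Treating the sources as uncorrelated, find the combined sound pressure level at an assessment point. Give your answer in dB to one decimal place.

Apply inverse-square spreading to bring every level to the receiver, then sum 10^(L/10).
exhaust stack: 84 − 20·log₁₀(39.6/4.6) = 84 − 18.70 = 65.30 dB.
packaged HVAC unit: 81 − 20·log₁₀(9.5/3.0) = 81 − 10.01 = 70.99 dB.
server rack: 70 − 20·log₁₀(30.9/3.5) = 70 − 18.92 = 51.08 dB.
Σ 10^(L/10) = 1.607e+07 → L_total = 10·log₁₀(1.607e+07) = 72.06 dB.

72.1 dB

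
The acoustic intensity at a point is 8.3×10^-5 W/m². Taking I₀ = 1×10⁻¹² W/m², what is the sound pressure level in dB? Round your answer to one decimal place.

79.2 dB

I/I₀ = 8.3×10^-5/10⁻¹² = 8.3×10^7, and L = 10·log₁₀(I/I₀).
L = 10·(0.9191 + 7) = 79.19 dB.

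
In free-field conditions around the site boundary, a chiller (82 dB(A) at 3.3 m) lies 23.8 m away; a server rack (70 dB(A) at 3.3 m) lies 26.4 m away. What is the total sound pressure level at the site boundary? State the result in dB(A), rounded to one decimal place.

First find each source's level at the receiver (point-source: −20·log₁₀(r/r_ref)), then combine on an intensity basis.
chiller: 82 − 20·log₁₀(23.8/3.3) = 82 − 17.16 = 64.84 dB(A).
server rack: 70 − 20·log₁₀(26.4/3.3) = 70 − 18.06 = 51.94 dB(A).
Σ 10^(L/10) = 3.203e+06 → L_total = 10·log₁₀(3.203e+06) = 65.06 dB(A).

65.1 dB(A)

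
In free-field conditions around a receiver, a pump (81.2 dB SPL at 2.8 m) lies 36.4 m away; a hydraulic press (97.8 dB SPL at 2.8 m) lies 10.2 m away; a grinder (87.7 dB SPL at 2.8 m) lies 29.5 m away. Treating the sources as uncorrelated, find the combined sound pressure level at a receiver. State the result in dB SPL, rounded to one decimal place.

Apply inverse-square spreading to bring every level to the receiver, then sum 10^(L/10).
pump: 81.2 − 20·log₁₀(36.4/2.8) = 81.2 − 22.28 = 58.92 dB SPL.
hydraulic press: 97.8 − 20·log₁₀(10.2/2.8) = 97.8 − 11.23 = 86.57 dB SPL.
grinder: 87.7 − 20·log₁₀(29.5/2.8) = 87.7 − 20.45 = 67.25 dB SPL.
Σ 10^(L/10) = 4.601e+08 → L_total = 10·log₁₀(4.601e+08) = 86.63 dB SPL.

86.6 dB SPL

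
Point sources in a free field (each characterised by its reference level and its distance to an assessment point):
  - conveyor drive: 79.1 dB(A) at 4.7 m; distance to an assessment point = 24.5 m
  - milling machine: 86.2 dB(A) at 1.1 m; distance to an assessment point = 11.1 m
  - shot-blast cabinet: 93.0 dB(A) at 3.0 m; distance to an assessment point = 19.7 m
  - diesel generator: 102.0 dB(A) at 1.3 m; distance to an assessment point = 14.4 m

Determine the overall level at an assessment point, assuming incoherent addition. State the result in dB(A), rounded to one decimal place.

Apply inverse-square spreading to bring every level to the receiver, then sum 10^(L/10).
conveyor drive: 79.1 − 20·log₁₀(24.5/4.7) = 79.1 − 14.34 = 64.76 dB(A).
milling machine: 86.2 − 20·log₁₀(11.1/1.1) = 86.2 − 20.08 = 66.12 dB(A).
shot-blast cabinet: 93.0 − 20·log₁₀(19.7/3.0) = 93.0 − 16.35 = 76.65 dB(A).
diesel generator: 102.0 − 20·log₁₀(14.4/1.3) = 102.0 − 20.89 = 81.11 dB(A).
Σ 10^(L/10) = 1.825e+08 → L_total = 10·log₁₀(1.825e+08) = 82.61 dB(A).

82.6 dB(A)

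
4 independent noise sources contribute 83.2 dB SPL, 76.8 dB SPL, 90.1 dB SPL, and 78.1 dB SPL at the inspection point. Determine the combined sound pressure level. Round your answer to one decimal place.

Incoherent sources combine by intensity addition: L_total = 10·log₁₀(Σ 10^(L_i/10)).
Σ 10^(L/10) = 10^(83.2/10) + 10^(76.8/10) + 10^(90.1/10) + 10^(78.1/10) = 1.345e+09.
L_total = 10·log₁₀(1.345e+09) = 91.29 dB SPL.

91.3 dB SPL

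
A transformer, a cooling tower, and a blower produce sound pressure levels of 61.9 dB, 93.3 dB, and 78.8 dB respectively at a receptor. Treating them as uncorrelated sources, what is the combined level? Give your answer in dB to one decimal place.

For uncorrelated sources the intensities add, so convert each level to linear form, sum, and take 10·log₁₀ of the total.
Σ 10^(L/10) = 10^(61.9/10) + 10^(93.3/10) + 10^(78.8/10) = 2.215e+09.
L_total = 10·log₁₀(2.215e+09) = 93.45 dB.

93.5 dB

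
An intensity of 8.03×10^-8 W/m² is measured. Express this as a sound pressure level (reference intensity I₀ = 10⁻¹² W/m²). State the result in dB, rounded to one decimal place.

49.0 dB

I/I₀ = 8.03×10^-8/10⁻¹² = 8.03×10^4, and L = 10·log₁₀(I/I₀).
L = 10·(0.9047 + 4) = 49.05 dB.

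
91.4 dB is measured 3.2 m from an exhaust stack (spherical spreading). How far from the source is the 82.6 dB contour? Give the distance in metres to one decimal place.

For a point source L₁ − L₂ = 20·log₁₀(r₂/r₁), so r₂ = r₁·10^((L₁−L₂)/20).
r₂ = 3.2·10^((91.4−82.6)/20) = 3.2·10^(8.8/20) = 8.81 m.

8.8 m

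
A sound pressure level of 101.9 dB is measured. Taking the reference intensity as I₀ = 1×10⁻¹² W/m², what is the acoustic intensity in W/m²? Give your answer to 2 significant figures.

0.015 W/m²

I = I₀·10^(L/10) = 10⁻¹² × 10^(101.9/10) = 10^(-1.810).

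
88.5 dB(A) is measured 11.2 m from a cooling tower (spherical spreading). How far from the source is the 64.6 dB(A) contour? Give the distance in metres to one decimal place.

175.5 m

For a point source L₁ − L₂ = 20·log₁₀(r₂/r₁), so r₂ = r₁·10^((L₁−L₂)/20).
r₂ = 11.2·10^((88.5−64.6)/20) = 11.2·10^(23.9/20) = 175.48 m.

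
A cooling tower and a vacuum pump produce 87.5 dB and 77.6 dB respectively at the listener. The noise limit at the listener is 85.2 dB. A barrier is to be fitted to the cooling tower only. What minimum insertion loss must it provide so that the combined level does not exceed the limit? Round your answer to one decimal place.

Fixed contribution from the other source: Σ 10^(L/10) = 10^(77.6/10) = 5.754e+07 (77.60 dB).
The limit corresponds to 10^(85.2/10) = 3.311e+08; subtracting the fixed part leaves 2.736e+08 for the cooling tower, i.e. 84.37 dB.
Required insertion loss = 87.5 − 84.37 = 3.13 dB.

3.1 dB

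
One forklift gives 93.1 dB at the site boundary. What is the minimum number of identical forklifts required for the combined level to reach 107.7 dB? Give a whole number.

Need L₁ + 10·log₁₀ N ≥ 107.7, i.e. log₁₀ N ≥ 1.46.
N ≥ 10^(14.6/10) = 28.840, so N = 29.

29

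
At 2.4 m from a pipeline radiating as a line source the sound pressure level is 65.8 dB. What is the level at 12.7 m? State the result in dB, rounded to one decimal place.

58.6 dB

For a line source, L₂ = L₁ − 10·log₁₀(r₂/r₁).
L₂ = 65.8 − 10·log₁₀(12.7/2.4) = 65.8 − 7.236 = 58.56 dB.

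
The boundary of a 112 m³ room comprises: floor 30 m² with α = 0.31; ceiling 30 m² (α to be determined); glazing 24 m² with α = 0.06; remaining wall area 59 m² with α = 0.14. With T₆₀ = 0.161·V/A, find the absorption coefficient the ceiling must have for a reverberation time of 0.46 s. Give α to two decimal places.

Required total absorption A = 0.161·112/0.46 = 39.20 m².
Absorption from the other surfaces = 30·0.31 + 24·0.06 + 59·0.14 = 19.00 m², so the ceiling must supply 20.20 m² over 30 m².
α = 20.20/30 = 0.673.

0.67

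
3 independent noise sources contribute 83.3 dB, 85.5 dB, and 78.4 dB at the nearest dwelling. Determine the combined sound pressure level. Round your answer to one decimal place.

88.0 dB

For uncorrelated sources the intensities add, so convert each level to linear form, sum, and take 10·log₁₀ of the total.
Σ 10^(L/10) = 10^(83.3/10) + 10^(85.5/10) + 10^(78.4/10) = 6.378e+08.
L_total = 10·log₁₀(6.378e+08) = 88.05 dB.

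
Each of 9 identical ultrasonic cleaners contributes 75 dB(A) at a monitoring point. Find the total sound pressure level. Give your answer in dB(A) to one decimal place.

N identical incoherent sources raise the level by 10·log₁₀ N.
L_total = 75 + 10·log₁₀(9) = 75 + 9.542 = 84.54 dB(A).

84.5 dB(A)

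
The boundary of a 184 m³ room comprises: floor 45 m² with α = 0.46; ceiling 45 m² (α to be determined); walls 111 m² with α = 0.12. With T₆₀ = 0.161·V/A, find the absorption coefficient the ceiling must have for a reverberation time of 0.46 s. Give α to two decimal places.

0.68

A = 0.161·V/T₆₀ = 0.161·184/0.46 = 64.40 m² sabins.
Absorption from the other surfaces = 45·0.46 + 111·0.12 = 34.02 m², so the ceiling must supply 30.38 m² over 45 m².
α = 30.38/45 = 0.675.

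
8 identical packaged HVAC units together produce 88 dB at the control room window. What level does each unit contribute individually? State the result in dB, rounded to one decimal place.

Dividing the total intensity by 8 lowers the level by 10·log₁₀ 8 = 9.031 dB: L₁ = 88 − 9.031.

79.0 dB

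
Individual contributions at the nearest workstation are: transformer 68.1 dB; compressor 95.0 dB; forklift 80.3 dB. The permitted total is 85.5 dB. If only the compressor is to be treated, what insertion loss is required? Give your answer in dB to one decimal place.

11.2 dB

Everything except the compressor sums to 10^(68.1/10) + 10^(80.3/10) = 1.136e+08 in linear terms, 80.55 dB.
The limit corresponds to 10^(85.5/10) = 3.548e+08; subtracting the fixed part leaves 2.412e+08 for the compressor, i.e. 83.82 dB.
So the compressor must be reduced from 95.0 to 83.82 dB: IL = 11.18 dB.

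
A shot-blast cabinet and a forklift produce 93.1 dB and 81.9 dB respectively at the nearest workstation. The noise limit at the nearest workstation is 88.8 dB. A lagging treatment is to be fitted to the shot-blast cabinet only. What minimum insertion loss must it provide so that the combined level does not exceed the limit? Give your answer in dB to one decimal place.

5.3 dB

Fixed contribution from the other source: Σ 10^(L/10) = 10^(81.9/10) = 1.549e+08 (81.90 dB).
To meet 88.8 dB overall, the treated shot-blast cabinet may contribute at most 10^(88.8/10) − 1.549e+08 = 6.037e+08, i.e. 87.81 dB.
So the shot-blast cabinet must be reduced from 93.1 to 87.81 dB: IL = 5.29 dB.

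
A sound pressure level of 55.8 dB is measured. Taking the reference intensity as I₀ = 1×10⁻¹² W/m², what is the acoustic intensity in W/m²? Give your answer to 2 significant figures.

3.8e-07 W/m²

I = I₀·10^(L/10) = 10⁻¹² × 10^(55.8/10) = 10^(-6.420).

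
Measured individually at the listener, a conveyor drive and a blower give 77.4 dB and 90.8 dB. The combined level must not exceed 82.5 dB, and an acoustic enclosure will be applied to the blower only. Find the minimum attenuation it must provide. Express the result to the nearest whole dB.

The untreated sources together contribute 10^(77.4/10) = 5.495e+07, i.e. 77.40 dB.
The limit corresponds to 10^(82.5/10) = 1.778e+08; subtracting the fixed part leaves 1.229e+08 for the blower, i.e. 80.89 dB.
Required insertion loss = 90.8 − 80.89 = 9.91 dB.

10 dB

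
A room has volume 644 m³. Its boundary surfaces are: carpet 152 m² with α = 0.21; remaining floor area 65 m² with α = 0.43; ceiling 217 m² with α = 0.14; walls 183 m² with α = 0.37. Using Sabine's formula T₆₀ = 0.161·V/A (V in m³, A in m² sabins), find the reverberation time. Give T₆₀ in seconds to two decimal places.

0.66 s

A = Σ Sᵢαᵢ = 152·0.21 + 65·0.43 + 217·0.14 + 183·0.37 = 157.96 m².
T₆₀ = 0.161 × 644 / 157.96 = 0.656 s.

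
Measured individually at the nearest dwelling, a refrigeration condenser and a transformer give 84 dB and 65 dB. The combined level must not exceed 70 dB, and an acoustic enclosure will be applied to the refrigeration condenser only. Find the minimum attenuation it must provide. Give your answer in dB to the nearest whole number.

Everything except the refrigeration condenser sums to 10^(65/10) = 3.162e+06 in linear terms, 65.00 dB.
To meet 70 dB overall, the treated refrigeration condenser may contribute at most 10^(70/10) − 3.162e+06 = 6.838e+06, i.e. 68.35 dB.
So the refrigeration condenser must be reduced from 84 to 68.35 dB: IL = 15.65 dB.

16 dB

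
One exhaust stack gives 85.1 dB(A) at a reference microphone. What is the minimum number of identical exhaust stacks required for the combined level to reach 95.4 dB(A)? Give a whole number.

Need L₁ + 10·log₁₀ N ≥ 95.4, i.e. log₁₀ N ≥ 1.03.
N ≥ 10^(10.3/10) = 10.715, so N = 11.

11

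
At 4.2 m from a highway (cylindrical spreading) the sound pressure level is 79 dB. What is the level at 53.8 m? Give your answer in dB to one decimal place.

Line-source attenuation: ΔL = 10·log₁₀(r₂/r₁) = 10·log₁₀(53.8/4.2) = 11.075 dB.
L₂ = 79 − 10·log₁₀(53.8/4.2) = 79 − 11.075 = 67.92 dB.

67.9 dB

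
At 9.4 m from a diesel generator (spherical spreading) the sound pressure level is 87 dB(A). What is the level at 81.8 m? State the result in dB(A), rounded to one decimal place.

For a point source, L₂ = L₁ − 20·log₁₀(r₂/r₁).
L₂ = 87 − 20·log₁₀(81.8/9.4) = 87 − 18.793 = 68.21 dB(A).

68.2 dB(A)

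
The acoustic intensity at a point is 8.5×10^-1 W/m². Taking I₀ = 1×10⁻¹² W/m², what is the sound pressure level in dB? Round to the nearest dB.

119 dB

I/I₀ = 8.5×10^-1/10⁻¹² = 8.5×10^11, and L = 10·log₁₀(I/I₀).
L = 10·(0.9294 + 11) = 119.29 dB.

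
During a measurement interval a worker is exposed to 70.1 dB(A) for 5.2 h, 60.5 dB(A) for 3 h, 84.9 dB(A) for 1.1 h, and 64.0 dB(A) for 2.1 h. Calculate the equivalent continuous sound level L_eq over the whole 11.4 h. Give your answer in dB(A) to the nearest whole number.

75 dB(A)

Weight each interval's intensity by its duration and average over T = 11.4 h:
Σ tᵢ·10^(Lᵢ/10) = 5.2·10^(70.1/10) + 3·10^(60.5/10) + 1.1·10^(84.9/10) + 2.1·10^(64.0/10) = 4.018e+08.
L_eq = 10·log₁₀(4.018e+08/11.4) = 75.47 dB(A).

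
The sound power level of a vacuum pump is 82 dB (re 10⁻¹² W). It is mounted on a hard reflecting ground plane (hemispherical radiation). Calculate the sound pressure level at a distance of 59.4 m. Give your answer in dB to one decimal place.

L_p = L_w − 10·log₁₀(2π·r²) with r = 59.4 m.
2π·r² = 2.217e+04 m², 10·log₁₀ of that is 43.458 dB.
L_p = 82 − 43.458 = 38.54 dB.

38.5 dB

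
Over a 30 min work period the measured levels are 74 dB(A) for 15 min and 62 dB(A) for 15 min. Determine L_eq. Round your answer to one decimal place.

71.3 dB(A)

L_eq = 10·log₁₀[(1/T)·Σ tᵢ·10^(Lᵢ/10)] with T = 30 min.
Σ tᵢ·10^(Lᵢ/10) = 15·10^(74/10) + 15·10^(62/10) = 4.006e+08.
L_eq = 10·log₁₀(4.006e+08/30) = 71.26 dB(A).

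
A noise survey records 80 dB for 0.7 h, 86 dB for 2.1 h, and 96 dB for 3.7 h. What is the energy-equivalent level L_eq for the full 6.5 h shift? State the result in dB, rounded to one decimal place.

93.8 dB

The energy average is taken in the linear domain: L_eq = 10·log₁₀[(Σ tᵢ·10^(Lᵢ/10))/T], T = 6.5 h.
Σ tᵢ·10^(Lᵢ/10) = 0.7·10^(80/10) + 2.1·10^(86/10) + 3.7·10^(96/10) = 1.564e+10.
L_eq = 10·log₁₀(1.564e+10/6.5) = 93.81 dB.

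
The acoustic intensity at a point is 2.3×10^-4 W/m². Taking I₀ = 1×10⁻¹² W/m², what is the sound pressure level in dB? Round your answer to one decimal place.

83.6 dB

L = 10·log₁₀(I/I₀) = 10·log₁₀(2.3×10^-4/10⁻¹²) = 10·log₁₀(2.3×10^8).
L = 10·(0.3617 + 8) = 83.62 dB.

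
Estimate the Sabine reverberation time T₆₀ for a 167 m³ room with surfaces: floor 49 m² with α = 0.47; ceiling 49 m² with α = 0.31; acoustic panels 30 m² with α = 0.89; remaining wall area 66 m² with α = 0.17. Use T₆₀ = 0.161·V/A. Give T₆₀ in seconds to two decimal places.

Summing Sᵢαᵢ: 49·0.47 + 49·0.31 + 30·0.89 + 66·0.17 = 76.14 m².
T₆₀ = 0.161·V/A = 0.161·167/76.14 = 0.353 s.

0.35 s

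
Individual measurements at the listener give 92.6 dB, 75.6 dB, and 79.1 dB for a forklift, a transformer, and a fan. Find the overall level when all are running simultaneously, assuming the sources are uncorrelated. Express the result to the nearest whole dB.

93 dB

Incoherent sources combine by intensity addition: L_total = 10·log₁₀(Σ 10^(L_i/10)).
Σ 10^(L/10) = 10^(92.6/10) + 10^(75.6/10) + 10^(79.1/10) = 1.937e+09.
L_total = 10·log₁₀(1.937e+09) = 92.87 dB.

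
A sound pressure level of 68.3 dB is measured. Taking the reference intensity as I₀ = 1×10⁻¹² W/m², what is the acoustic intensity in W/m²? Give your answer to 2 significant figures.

L = 10·log₁₀(I/I₀) ⇒ I = I₀·10^(L/10) = 10⁻¹² × 10^6.83.

6.8e-06 W/m²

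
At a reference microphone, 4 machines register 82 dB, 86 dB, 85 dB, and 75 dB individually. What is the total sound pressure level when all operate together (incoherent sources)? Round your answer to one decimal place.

For uncorrelated sources the intensities add, so convert each level to linear form, sum, and take 10·log₁₀ of the total.
Σ 10^(L/10) = 10^(82/10) + 10^(86/10) + 10^(85/10) + 10^(75/10) = 9.044e+08.
L_total = 10·log₁₀(9.044e+08) = 89.56 dB.

89.6 dB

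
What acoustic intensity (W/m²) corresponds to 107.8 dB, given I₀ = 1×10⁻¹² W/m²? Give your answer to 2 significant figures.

0.060 W/m²

L = 10·log₁₀(I/I₀) ⇒ I = I₀·10^(L/10) = 10⁻¹² × 10^10.78.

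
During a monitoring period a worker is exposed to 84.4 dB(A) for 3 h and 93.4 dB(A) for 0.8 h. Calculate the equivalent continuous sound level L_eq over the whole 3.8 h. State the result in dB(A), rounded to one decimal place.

88.3 dB(A)

The energy average is taken in the linear domain: L_eq = 10·log₁₀[(Σ tᵢ·10^(Lᵢ/10))/T], T = 3.8 h.
Σ tᵢ·10^(Lᵢ/10) = 3·10^(84.4/10) + 0.8·10^(93.4/10) = 2.576e+09.
L_eq = 10·log₁₀(2.576e+09/3.8) = 88.31 dB(A).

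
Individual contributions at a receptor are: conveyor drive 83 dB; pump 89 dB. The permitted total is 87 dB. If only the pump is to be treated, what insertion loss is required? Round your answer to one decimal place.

Everything except the pump sums to 10^(83/10) = 1.995e+08 in linear terms, 83.00 dB.
To meet 87 dB overall, the treated pump may contribute at most 10^(87/10) − 1.995e+08 = 3.017e+08, i.e. 84.80 dB.
Required insertion loss = 89 − 84.80 = 4.20 dB.

4.2 dB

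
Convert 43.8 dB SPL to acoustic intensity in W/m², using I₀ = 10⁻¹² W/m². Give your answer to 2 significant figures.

I/I₀ = 10^(43.8/10) = 2.399e+04, so I = 2.399e+04 × 10⁻¹² W/m².

2.4e-08 W/m²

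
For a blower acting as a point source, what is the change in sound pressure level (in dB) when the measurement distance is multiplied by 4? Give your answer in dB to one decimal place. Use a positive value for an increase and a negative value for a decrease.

-12.0 dB

Point-source spreading: ΔL = −20·log₁₀(r₂/r₁).
ΔL = −20·log₁₀(4) = -12.04 dB.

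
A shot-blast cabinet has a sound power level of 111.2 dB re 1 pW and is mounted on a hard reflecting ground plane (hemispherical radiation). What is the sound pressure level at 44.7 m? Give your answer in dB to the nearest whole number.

70 dB

Free-field hemispherical radiation: L_p = L_w − 10·log₁₀(2π·r²), r = 44.7 m.
2π·r² = 1.255e+04 m², 10·log₁₀ of that is 40.988 dB.
L_p = 111.2 − 40.988 = 70.21 dB.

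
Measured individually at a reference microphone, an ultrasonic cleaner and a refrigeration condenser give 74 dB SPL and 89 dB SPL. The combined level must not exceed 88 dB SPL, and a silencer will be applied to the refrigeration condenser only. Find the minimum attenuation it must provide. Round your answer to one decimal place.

The untreated sources together contribute 10^(74/10) = 2.512e+07, i.e. 74.00 dB SPL.
To meet 88 dB SPL overall, the treated refrigeration condenser may contribute at most 10^(88/10) − 2.512e+07 = 6.058e+08, i.e. 87.82 dB SPL.
So the refrigeration condenser must be reduced from 89 to 87.82 dB SPL: IL = 1.18 dB.

1.2 dB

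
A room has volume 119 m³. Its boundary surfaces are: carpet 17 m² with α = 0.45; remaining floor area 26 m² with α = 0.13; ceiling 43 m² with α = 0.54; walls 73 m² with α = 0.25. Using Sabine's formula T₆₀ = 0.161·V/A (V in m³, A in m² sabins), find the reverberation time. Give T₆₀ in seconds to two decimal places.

A = Σ Sᵢαᵢ = 17·0.45 + 26·0.13 + 43·0.54 + 73·0.25 = 52.50 m².
T₆₀ = 0.161·V/A = 0.161·119/52.50 = 0.365 s.

0.36 s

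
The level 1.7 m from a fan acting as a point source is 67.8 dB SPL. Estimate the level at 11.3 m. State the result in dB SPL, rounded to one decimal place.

51.3 dB SPL

Spherical spreading from a point source gives a 20·log₁₀(r₂/r₁) drop.
L₂ = 67.8 − 20·log₁₀(11.3/1.7) = 67.8 − 16.453 = 51.35 dB SPL.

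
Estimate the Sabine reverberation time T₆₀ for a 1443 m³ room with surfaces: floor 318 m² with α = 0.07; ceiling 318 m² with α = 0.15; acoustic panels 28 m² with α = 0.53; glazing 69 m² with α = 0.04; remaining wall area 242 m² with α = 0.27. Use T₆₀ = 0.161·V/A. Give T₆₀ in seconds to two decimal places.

Summing Sᵢαᵢ: 318·0.07 + 318·0.15 + 28·0.53 + 69·0.04 + 242·0.27 = 152.90 m².
T₆₀ = 0.161 × 1443 / 152.90 = 1.519 s.

1.52 s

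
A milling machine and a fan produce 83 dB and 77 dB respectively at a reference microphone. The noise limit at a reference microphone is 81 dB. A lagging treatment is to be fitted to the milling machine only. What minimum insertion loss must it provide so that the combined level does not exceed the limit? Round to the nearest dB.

4 dB

The untreated sources together contribute 10^(77/10) = 5.012e+07, i.e. 77.00 dB.
To meet 81 dB overall, the treated milling machine may contribute at most 10^(81/10) − 5.012e+07 = 7.577e+07, i.e. 78.80 dB.
So the milling machine must be reduced from 83 to 78.80 dB: IL = 4.20 dB.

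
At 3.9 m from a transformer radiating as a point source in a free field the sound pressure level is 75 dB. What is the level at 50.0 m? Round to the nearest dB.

For a point source, L₂ = L₁ − 20·log₁₀(r₂/r₁).
L₂ = 75 − 20·log₁₀(50.0/3.9) = 75 − 22.158 = 52.84 dB.

53 dB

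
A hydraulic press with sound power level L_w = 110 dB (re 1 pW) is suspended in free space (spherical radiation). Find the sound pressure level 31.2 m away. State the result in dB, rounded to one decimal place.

Free-field spherical radiation: L_p = L_w − 10·log₁₀(4π·r²), r = 31.2 m.
4π·r² = 1.223e+04 m², 10·log₁₀ of that is 40.875 dB.
L_p = 110 − 40.875 = 69.12 dB.

69.1 dB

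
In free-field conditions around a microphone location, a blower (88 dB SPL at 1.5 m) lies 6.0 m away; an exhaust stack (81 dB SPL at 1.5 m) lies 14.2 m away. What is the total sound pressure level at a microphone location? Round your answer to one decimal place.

76.1 dB SPL

Apply inverse-square spreading to bring every level to the receiver, then sum 10^(L/10).
blower: 88 − 20·log₁₀(6.0/1.5) = 88 − 12.04 = 75.96 dB SPL.
exhaust stack: 81 − 20·log₁₀(14.2/1.5) = 81 − 19.52 = 61.48 dB SPL.
Σ 10^(L/10) = 4.084e+07 → L_total = 10·log₁₀(4.084e+07) = 76.11 dB SPL.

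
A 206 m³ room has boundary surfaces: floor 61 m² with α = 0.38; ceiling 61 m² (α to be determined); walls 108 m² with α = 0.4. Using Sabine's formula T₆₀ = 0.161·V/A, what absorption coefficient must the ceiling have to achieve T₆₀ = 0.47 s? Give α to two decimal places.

0.07

A = 0.161·V/T₆₀ = 0.161·206/0.47 = 70.57 m² sabins.
Absorption from the other surfaces = 61·0.38 + 108·0.4 = 66.38 m², so the ceiling must supply 4.19 m² over 61 m².
α = 4.19/61 = 0.069.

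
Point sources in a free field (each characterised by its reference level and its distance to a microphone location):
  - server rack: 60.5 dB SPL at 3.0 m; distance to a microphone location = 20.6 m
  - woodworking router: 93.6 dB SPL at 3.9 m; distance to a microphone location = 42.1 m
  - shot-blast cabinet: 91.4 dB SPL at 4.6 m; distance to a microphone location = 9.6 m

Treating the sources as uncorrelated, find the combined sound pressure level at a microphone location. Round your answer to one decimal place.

Propagate each source to the receiver with L = L_ref − 20·log₁₀(r/r_ref), then add intensities.
server rack: 60.5 − 20·log₁₀(20.6/3.0) = 60.5 − 16.73 = 43.77 dB SPL.
woodworking router: 93.6 − 20·log₁₀(42.1/3.9) = 93.6 − 20.66 = 72.94 dB SPL.
shot-blast cabinet: 91.4 − 20·log₁₀(9.6/4.6) = 91.4 − 6.39 = 85.01 dB SPL.
Σ 10^(L/10) = 3.366e+08 → L_total = 10·log₁₀(3.366e+08) = 85.27 dB SPL.

85.3 dB SPL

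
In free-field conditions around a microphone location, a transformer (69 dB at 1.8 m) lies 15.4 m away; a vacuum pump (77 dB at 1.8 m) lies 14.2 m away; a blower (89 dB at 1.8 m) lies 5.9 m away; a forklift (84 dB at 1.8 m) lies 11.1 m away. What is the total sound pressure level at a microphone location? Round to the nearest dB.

79 dB

Apply inverse-square spreading to bring every level to the receiver, then sum 10^(L/10).
transformer: 69 − 20·log₁₀(15.4/1.8) = 69 − 18.64 = 50.36 dB.
vacuum pump: 77 − 20·log₁₀(14.2/1.8) = 77 − 17.94 = 59.06 dB.
blower: 89 − 20·log₁₀(5.9/1.8) = 89 − 10.31 = 78.69 dB.
forklift: 84 − 20·log₁₀(11.1/1.8) = 84 − 15.80 = 68.20 dB.
Σ 10^(L/10) = 8.145e+07 → L_total = 10·log₁₀(8.145e+07) = 79.11 dB.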